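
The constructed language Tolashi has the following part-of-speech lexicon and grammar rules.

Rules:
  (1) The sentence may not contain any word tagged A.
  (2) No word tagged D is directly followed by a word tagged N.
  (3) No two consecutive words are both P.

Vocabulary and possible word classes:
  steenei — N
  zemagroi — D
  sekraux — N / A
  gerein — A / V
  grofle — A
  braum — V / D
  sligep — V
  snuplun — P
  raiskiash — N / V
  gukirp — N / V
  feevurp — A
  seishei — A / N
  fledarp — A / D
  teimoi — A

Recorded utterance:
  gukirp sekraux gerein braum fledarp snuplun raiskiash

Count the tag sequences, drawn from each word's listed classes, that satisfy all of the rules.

Candidates per position — 1:gukirp {N,V}; 2:sekraux {N,A}; 3:gerein {A,V}; 4:braum {V,D}; 5:fledarp {A,D}; 6:snuplun {P}; 7:raiskiash {N,V}.
There are 64 candidate sequences in total.
Checking each against the rules leaves 8 sequences.
Count = 8.

8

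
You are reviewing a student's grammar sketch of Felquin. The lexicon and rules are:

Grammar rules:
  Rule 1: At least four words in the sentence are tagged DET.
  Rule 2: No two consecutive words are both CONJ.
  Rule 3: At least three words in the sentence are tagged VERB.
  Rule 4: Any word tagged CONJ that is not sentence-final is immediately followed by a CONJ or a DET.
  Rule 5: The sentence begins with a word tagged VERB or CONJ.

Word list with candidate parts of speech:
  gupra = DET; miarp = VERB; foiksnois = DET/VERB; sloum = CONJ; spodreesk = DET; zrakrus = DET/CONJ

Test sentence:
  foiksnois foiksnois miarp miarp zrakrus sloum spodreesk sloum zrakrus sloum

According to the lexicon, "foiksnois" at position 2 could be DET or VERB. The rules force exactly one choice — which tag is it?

Candidates per position — 1:foiksnois {DET,VERB}; 2:foiksnois {DET,VERB}; 3:miarp {VERB}; 4:miarp {VERB}; 5:zrakrus {DET,CONJ}; 6:sloum {CONJ}; 7:spodreesk {DET}; 8:sloum {CONJ}; 9:zrakrus {DET,CONJ}; 10:sloum {CONJ}.
Position 1: tagging it DET would leave rule 5 unsatisfiable, so it must be VERB.
Position 2: tagging it VERB would leave rule 1 unsatisfiable, so it must be DET.
Position 5: tagging it CONJ would leave rule 1 unsatisfiable, so it must be DET.
Position 9: tagging it CONJ would leave rule 1 unsatisfiable, so it must be DET.
That leaves exactly one tagging: VERB DET VERB VERB DET CONJ DET CONJ DET CONJ.
Verifying each rule — rule 1 satisfied; rule 2 satisfied; rule 3 satisfied; rule 4 satisfied; rule 5 satisfied.

DET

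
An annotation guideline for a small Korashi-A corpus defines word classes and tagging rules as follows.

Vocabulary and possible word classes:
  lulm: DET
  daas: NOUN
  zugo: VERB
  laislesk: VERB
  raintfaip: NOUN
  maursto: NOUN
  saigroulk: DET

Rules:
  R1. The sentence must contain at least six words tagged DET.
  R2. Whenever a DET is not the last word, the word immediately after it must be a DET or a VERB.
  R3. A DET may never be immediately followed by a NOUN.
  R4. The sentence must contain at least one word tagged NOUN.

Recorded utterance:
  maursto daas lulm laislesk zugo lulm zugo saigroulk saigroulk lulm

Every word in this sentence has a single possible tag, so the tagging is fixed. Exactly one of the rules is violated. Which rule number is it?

1

Fixed tagging: NOUN NOUN DET VERB VERB DET VERB DET DET DET.
Applying the rules: R1 violated, R2 holds, R3 holds, R4 holds.
Only rule 1 fails.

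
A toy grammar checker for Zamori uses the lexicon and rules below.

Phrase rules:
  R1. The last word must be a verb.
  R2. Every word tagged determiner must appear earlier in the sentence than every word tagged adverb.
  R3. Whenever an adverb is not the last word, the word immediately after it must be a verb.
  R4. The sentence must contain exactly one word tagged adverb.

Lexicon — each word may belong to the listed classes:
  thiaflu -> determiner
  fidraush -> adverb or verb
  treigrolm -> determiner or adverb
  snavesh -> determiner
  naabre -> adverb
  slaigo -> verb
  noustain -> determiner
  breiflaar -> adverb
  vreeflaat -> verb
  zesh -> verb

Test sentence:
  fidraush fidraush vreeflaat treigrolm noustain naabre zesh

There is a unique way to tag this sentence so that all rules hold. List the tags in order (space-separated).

Candidates per position — 1:fidraush {adverb,verb}; 2:fidraush {adverb,verb}; 3:vreeflaat {verb}; 4:treigrolm {determiner,adverb}; 5:noustain {determiner}; 6:naabre {adverb}; 7:zesh {verb}.
If word 1 were adverb, no tagging could satisfy rule 2; so word 1 is verb.
If word 2 were adverb, no tagging could satisfy rule 2; so word 2 is verb.
If word 4 were adverb, no tagging could satisfy rule 2; so word 4 is determiner.
The unique satisfying tagging is: verb verb verb determiner determiner adverb verb.
Checking: rule 1 ✓; rule 2 ✓; rule 3 ✓; rule 4 ✓.

verb verb verb determiner determiner adverb verb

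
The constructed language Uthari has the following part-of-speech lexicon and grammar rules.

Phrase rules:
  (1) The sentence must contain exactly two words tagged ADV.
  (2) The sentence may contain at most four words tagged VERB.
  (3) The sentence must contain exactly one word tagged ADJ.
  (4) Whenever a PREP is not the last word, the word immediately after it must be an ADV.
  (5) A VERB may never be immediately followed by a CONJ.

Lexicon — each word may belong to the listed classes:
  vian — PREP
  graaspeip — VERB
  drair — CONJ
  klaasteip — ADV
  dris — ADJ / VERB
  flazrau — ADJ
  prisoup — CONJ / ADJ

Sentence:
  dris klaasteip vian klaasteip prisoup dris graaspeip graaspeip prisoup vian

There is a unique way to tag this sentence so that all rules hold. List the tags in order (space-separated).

Candidates per position — 1:dris {ADJ,VERB}; 2:klaasteip {ADV}; 3:vian {PREP}; 4:klaasteip {ADV}; 5:prisoup {CONJ,ADJ}; 6:dris {ADJ,VERB}; 7:graaspeip {VERB}; 8:graaspeip {VERB}; 9:prisoup {CONJ,ADJ}; 10:vian {PREP}.
Word 9 cannot be CONJ — rule 5 would then fail for every completion. It is ADJ.
Word 1 cannot be ADJ — rule 3 would then fail for every completion. It is VERB.
Word 5 cannot be ADJ — rule 3 would then fail for every completion. It is CONJ.
Word 6 cannot be ADJ — rule 3 would then fail for every completion. It is VERB.
That leaves exactly one tagging: VERB ADV PREP ADV CONJ VERB VERB VERB ADJ PREP.
Check: rule 1 holds; rule 2 holds; rule 3 holds; rule 4 holds; rule 5 holds.

VERB ADV PREP ADV CONJ VERB VERB VERB ADJ PREP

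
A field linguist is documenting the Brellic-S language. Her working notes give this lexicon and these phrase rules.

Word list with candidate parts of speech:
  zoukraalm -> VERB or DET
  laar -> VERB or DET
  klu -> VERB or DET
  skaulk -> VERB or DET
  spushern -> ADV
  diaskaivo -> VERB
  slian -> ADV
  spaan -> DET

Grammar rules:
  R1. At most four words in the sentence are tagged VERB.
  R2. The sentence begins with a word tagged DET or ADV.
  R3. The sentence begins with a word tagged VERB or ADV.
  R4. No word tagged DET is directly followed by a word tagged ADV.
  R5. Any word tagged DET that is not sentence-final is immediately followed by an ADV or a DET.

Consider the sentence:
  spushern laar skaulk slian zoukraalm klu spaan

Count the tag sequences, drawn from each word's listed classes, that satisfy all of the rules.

Candidates per position — 1:spushern {ADV}; 2:laar {VERB,DET}; 3:skaulk {VERB,DET}; 4:slian {ADV}; 5:zoukraalm {VERB,DET}; 6:klu {VERB,DET}; 7:spaan {DET}.
There are 16 candidate sequences in total.
The sequences that satisfy every rule: ADV VERB VERB ADV VERB VERB DET; ADV VERB VERB ADV VERB DET DET; ADV VERB VERB ADV DET DET DET.
Count = 3.

3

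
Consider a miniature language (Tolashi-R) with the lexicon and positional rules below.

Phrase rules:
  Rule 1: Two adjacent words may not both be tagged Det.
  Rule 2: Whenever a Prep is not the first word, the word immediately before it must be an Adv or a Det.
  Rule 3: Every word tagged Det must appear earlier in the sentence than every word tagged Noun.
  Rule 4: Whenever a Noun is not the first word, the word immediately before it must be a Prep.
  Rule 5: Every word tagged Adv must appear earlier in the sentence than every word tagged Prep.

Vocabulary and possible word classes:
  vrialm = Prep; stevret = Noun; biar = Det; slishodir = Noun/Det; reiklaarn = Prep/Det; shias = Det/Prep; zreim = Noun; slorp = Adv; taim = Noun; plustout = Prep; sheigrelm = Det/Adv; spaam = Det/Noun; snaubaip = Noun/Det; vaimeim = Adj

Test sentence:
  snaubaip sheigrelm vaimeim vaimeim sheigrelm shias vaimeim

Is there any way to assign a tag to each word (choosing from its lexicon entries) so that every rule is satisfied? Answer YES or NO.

Candidates per position — 1:snaubaip {Noun,Det}; 2:sheigrelm {Det,Adv}; 3:vaimeim {Adj}; 4:vaimeim {Adj}; 5:sheigrelm {Det,Adv}; 6:shias {Det,Prep}; 7:vaimeim {Adj}.
One satisfying assignment: Det Adv Adj Adj Det Prep Adj.
Check: rule 1 satisfied; rule 2 satisfied; rule 3 satisfied; rule 4 satisfied; rule 5 satisfied.

YES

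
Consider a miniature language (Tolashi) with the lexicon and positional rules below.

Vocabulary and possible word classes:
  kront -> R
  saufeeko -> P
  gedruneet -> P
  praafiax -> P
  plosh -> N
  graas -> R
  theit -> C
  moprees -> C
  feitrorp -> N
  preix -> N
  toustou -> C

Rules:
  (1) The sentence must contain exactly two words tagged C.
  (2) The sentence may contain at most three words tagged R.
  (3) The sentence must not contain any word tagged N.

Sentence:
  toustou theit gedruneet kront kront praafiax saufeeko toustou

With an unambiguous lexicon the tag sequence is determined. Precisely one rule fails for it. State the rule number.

1

Fixed tagging: C C P R R P P C.
Rule check: R1 fails, R2 ok, R3 ok.
Only rule 1 fails.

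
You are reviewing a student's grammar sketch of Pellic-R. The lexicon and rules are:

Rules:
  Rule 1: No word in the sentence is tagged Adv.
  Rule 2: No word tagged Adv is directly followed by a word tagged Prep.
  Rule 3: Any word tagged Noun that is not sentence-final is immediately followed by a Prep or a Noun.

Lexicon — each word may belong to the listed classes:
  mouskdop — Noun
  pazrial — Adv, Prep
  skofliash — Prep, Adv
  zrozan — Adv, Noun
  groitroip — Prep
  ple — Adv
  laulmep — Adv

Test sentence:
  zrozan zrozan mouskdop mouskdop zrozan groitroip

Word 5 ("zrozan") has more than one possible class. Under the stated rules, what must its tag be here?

Noun

Candidates per position — 1:zrozan {Adv,Noun}; 2:zrozan {Adv,Noun}; 3:mouskdop {Noun}; 4:mouskdop {Noun}; 5:zrozan {Adv,Noun}; 6:groitroip {Prep}.
Position 1: Adv is ruled out by rule 1; that leaves Noun.
Position 2: Adv is ruled out by rule 1; that leaves Noun.
Position 5: Adv is ruled out by rule 1; that leaves Noun.
The only consistent sequence is: Noun Noun Noun Noun Noun Prep.
Rule-by-rule: rule 1 ✓; rule 2 ✓; rule 3 ✓.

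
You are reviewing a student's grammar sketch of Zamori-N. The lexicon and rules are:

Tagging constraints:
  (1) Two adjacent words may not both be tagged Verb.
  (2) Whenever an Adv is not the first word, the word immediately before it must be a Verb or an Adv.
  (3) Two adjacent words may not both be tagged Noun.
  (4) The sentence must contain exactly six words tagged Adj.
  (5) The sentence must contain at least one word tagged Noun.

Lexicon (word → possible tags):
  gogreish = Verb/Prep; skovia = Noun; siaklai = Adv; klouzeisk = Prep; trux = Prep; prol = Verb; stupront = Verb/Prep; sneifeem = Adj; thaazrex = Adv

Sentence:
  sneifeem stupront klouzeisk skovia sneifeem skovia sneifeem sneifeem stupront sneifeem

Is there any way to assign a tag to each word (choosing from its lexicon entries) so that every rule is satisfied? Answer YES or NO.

Candidates per position — 1:sneifeem {Adj}; 2:stupront {Verb,Prep}; 3:klouzeisk {Prep}; 4:skovia {Noun}; 5:sneifeem {Adj}; 6:skovia {Noun}; 7:sneifeem {Adj}; 8:sneifeem {Adj}; 9:stupront {Verb,Prep}; 10:sneifeem {Adj}.
Rule 4 cannot be satisfied by any choice of tags from the lexicon.
So there is no consistent tagging.

NO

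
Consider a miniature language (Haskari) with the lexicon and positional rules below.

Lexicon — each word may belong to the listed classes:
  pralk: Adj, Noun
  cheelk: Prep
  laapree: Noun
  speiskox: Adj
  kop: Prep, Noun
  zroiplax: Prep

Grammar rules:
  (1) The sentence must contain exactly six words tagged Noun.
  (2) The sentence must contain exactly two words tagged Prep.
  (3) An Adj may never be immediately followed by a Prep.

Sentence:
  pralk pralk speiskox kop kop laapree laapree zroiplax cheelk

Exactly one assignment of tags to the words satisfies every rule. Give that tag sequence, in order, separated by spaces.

Noun Noun Adj Noun Noun Noun Noun Prep Prep

Candidates per position — 1:pralk {Adj,Noun}; 2:pralk {Adj,Noun}; 3:speiskox {Adj}; 4:kop {Prep,Noun}; 5:kop {Prep,Noun}; 6:laapree {Noun}; 7:laapree {Noun}; 8:zroiplax {Prep}; 9:cheelk {Prep}.
Position 1: tagging it Adj would leave rule 1 unsatisfiable, so it must be Noun.
Position 2: tagging it Adj would leave rule 1 unsatisfiable, so it must be Noun.
Position 4: tagging it Prep would leave rule 1 unsatisfiable, so it must be Noun.
Position 5: tagging it Prep would leave rule 1 unsatisfiable, so it must be Noun.
The only consistent sequence is: Noun Noun Adj Noun Noun Noun Noun Prep Prep.
Check: rule 1 ok; rule 2 ok; rule 3 ok.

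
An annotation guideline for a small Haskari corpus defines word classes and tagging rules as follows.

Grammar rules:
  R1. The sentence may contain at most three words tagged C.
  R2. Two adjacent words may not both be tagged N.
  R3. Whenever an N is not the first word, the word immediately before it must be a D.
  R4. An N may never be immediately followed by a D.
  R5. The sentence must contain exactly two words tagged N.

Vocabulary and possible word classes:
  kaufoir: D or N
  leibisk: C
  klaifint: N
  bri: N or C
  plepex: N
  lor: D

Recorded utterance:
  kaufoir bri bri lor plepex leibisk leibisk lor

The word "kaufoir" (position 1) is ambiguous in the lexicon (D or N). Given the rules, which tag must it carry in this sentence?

D

Candidates per position — 1:kaufoir {D,N}; 2:bri {N,C}; 3:bri {N,C}; 4:lor {D}; 5:plepex {N}; 6:leibisk {C}; 7:leibisk {C}; 8:lor {D}.
Word 3 cannot be N — rule 3 would then fail for every completion. It is C.
Word 2 cannot be C — rule 1 would then fail for every completion. It is N.
Word 1 cannot be N — rule 2 would then fail for every completion. It is D.
The unique satisfying tagging is: D N C D N C C D.
Check: rule 1 holds; rule 2 holds; rule 3 holds; rule 4 holds; rule 5 holds.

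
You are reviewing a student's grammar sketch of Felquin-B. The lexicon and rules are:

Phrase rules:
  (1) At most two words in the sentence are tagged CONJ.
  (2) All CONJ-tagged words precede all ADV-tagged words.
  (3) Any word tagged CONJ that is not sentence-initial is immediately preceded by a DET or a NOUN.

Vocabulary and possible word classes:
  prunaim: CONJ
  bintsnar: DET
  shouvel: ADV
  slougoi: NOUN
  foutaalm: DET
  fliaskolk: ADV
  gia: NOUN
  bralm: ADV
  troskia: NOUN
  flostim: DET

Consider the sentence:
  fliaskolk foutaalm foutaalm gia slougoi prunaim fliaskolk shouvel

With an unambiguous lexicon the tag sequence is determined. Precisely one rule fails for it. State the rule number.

Fixed tagging: ADV DET DET NOUN NOUN CONJ ADV ADV.
Applying the rules: R1 ✓, R2 ✗, R3 ✓.
Only rule 2 fails.

2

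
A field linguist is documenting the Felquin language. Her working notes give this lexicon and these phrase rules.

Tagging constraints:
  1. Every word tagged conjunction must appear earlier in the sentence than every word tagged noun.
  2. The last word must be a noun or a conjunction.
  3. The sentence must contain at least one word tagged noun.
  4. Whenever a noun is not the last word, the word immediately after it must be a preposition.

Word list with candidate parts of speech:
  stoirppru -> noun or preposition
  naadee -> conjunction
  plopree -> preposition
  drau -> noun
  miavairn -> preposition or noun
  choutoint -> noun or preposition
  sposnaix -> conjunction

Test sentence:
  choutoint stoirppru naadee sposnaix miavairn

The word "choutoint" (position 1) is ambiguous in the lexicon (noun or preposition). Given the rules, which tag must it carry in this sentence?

Candidates per position — 1:choutoint {noun,preposition}; 2:stoirppru {noun,preposition}; 3:naadee {conjunction}; 4:sposnaix {conjunction}; 5:miavairn {preposition,noun}.
Word 1 cannot be noun — rule 1 would then fail for every completion. It is preposition.
Word 2 cannot be noun — rule 1 would then fail for every completion. It is preposition.
Word 5 cannot be preposition — rule 2 would then fail for every completion. It is noun.
That leaves exactly one tagging: preposition preposition conjunction conjunction noun.
Check: rule 1 ✓; rule 2 ✓; rule 3 ✓; rule 4 ✓.

preposition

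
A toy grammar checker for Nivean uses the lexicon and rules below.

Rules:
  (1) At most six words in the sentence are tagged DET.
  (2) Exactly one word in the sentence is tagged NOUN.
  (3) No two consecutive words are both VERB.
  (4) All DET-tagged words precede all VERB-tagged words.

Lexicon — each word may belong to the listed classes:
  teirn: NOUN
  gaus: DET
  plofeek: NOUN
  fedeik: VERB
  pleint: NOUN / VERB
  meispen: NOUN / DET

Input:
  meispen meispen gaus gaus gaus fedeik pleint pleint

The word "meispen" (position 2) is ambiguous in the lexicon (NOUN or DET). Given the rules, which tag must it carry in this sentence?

Candidates per position — 1:meispen {NOUN,DET}; 2:meispen {NOUN,DET}; 3:gaus {DET}; 4:gaus {DET}; 5:gaus {DET}; 6:fedeik {VERB}; 7:pleint {NOUN,VERB}; 8:pleint {NOUN,VERB}.
Position 7: VERB is ruled out by rule 3; that leaves NOUN.
Position 8: NOUN is ruled out by rule 2; that leaves VERB.
Position 1: NOUN is ruled out by rule 2; that leaves DET.
Position 2: NOUN is ruled out by rule 2; that leaves DET.
The only consistent sequence is: DET DET DET DET DET VERB NOUN VERB.
Check: rule 1 satisfied; rule 2 satisfied; rule 3 satisfied; rule 4 satisfied.

DET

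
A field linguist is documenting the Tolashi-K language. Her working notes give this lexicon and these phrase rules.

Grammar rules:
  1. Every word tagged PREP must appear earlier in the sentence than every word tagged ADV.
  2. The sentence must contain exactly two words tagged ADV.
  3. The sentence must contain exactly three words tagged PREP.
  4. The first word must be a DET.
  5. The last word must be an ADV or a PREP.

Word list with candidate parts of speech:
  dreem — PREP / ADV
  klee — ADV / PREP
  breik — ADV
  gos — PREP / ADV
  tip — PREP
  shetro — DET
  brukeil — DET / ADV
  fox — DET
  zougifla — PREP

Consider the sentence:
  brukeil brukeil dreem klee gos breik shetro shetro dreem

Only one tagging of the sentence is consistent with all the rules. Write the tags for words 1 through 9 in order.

Candidates per position — 1:brukeil {DET,ADV}; 2:brukeil {DET,ADV}; 3:dreem {PREP,ADV}; 4:klee {ADV,PREP}; 5:gos {PREP,ADV}; 6:breik {ADV}; 7:shetro {DET}; 8:shetro {DET}; 9:dreem {PREP,ADV}.
At position 1, choosing ADV makes rule 4 impossible to satisfy; hence DET.
At position 9, choosing PREP makes rule 1 impossible to satisfy; hence ADV.
At position 2, choosing ADV makes rule 2 impossible to satisfy; hence DET.
At position 3, choosing ADV makes rule 2 impossible to satisfy; hence PREP.
At position 4, choosing ADV makes rule 2 impossible to satisfy; hence PREP.
At position 5, choosing ADV makes rule 2 impossible to satisfy; hence PREP.
That leaves exactly one tagging: DET DET PREP PREP PREP ADV DET DET ADV.
Verifying each rule — rule 1 satisfied; rule 2 satisfied; rule 3 satisfied; rule 4 satisfied; rule 5 satisfied.

DET DET PREP PREP PREP ADV DET DET ADV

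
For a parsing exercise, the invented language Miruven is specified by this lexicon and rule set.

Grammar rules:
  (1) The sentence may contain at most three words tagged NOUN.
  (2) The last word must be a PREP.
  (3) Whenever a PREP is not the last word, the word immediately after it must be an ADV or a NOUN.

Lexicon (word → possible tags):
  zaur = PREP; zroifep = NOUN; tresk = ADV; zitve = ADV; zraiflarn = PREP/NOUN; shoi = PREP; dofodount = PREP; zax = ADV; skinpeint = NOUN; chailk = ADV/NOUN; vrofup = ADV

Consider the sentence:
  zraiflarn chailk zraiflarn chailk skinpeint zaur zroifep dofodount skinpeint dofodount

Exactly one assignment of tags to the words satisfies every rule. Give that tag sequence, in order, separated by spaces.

Candidates per position — 1:zraiflarn {PREP,NOUN}; 2:chailk {ADV,NOUN}; 3:zraiflarn {PREP,NOUN}; 4:chailk {ADV,NOUN}; 5:skinpeint {NOUN}; 6:zaur {PREP}; 7:zroifep {NOUN}; 8:dofodount {PREP}; 9:skinpeint {NOUN}; 10:dofodount {PREP}.
If word 1 were NOUN, no tagging could satisfy rule 1; so word 1 is PREP.
If word 2 were NOUN, no tagging could satisfy rule 1; so word 2 is ADV.
If word 3 were NOUN, no tagging could satisfy rule 1; so word 3 is PREP.
If word 4 were NOUN, no tagging could satisfy rule 1; so word 4 is ADV.
That leaves exactly one tagging: PREP ADV PREP ADV NOUN PREP NOUN PREP NOUN PREP.
Checking: rule 1 ok; rule 2 ok; rule 3 ok.

PREP ADV PREP ADV NOUN PREP NOUN PREP NOUN PREP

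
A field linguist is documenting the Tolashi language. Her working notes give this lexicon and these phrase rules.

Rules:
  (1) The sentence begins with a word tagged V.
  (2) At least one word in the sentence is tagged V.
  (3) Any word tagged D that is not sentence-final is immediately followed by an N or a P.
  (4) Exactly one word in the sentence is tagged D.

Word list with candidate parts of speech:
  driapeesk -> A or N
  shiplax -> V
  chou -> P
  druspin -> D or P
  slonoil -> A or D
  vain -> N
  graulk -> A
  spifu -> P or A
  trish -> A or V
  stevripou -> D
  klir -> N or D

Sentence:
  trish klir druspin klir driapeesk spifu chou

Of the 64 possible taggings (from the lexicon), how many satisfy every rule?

Candidates per position — 1:trish {A,V}; 2:klir {N,D}; 3:druspin {D,P}; 4:klir {N,D}; 5:driapeesk {A,N}; 6:spifu {P,A}; 7:chou {P}.
There are 64 candidate sequences in total.
Checking each against the rules leaves 10 sequences.
Count = 10.

10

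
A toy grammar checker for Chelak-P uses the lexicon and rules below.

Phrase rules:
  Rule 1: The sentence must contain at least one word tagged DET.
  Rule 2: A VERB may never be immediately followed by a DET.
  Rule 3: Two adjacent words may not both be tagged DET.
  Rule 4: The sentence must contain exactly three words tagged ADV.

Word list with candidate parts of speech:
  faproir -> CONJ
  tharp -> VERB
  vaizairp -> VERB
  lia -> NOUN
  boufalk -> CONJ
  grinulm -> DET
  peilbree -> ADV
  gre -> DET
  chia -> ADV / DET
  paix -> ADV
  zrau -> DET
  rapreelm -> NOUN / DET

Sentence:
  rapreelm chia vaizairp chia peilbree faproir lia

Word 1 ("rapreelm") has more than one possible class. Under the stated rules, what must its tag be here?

DET

Candidates per position — 1:rapreelm {NOUN,DET}; 2:chia {ADV,DET}; 3:vaizairp {VERB}; 4:chia {ADV,DET}; 5:peilbree {ADV}; 6:faproir {CONJ}; 7:lia {NOUN}.
Position 2: DET is ruled out by rule 4; that leaves ADV.
Position 4: DET is ruled out by rule 2; that leaves ADV.
Position 1: NOUN is ruled out by rule 1; that leaves DET.
The unique satisfying tagging is: DET ADV VERB ADV ADV CONJ NOUN.
Check: rule 1 ✓; rule 2 ✓; rule 3 ✓; rule 4 ✓.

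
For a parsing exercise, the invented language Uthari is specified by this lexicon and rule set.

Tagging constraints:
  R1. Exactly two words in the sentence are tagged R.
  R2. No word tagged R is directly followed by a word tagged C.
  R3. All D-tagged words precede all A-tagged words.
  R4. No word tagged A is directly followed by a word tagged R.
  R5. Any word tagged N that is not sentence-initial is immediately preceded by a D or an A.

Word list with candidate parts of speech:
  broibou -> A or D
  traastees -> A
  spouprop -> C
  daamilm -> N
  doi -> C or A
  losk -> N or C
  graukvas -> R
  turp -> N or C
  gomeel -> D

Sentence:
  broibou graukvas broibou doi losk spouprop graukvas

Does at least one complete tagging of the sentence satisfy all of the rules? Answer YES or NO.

Candidates per position — 1:broibou {A,D}; 2:graukvas {R}; 3:broibou {A,D}; 4:doi {C,A}; 5:losk {N,C}; 6:spouprop {C}; 7:graukvas {R}.
One satisfying assignment: D R A C C C R.
Check: rule 1 satisfied; rule 2 satisfied; rule 3 satisfied; rule 4 satisfied; rule 5 satisfied.

YES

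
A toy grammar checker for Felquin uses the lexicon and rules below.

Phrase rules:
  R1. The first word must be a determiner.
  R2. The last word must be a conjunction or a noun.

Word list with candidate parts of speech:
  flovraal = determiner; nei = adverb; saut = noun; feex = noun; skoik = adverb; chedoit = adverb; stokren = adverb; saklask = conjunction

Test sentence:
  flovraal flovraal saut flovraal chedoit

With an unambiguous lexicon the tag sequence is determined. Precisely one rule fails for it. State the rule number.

2

Fixed tagging: determiner determiner noun determiner adverb.
Applying the rules: R1 pass, R2 fail.
Only rule 2 fails.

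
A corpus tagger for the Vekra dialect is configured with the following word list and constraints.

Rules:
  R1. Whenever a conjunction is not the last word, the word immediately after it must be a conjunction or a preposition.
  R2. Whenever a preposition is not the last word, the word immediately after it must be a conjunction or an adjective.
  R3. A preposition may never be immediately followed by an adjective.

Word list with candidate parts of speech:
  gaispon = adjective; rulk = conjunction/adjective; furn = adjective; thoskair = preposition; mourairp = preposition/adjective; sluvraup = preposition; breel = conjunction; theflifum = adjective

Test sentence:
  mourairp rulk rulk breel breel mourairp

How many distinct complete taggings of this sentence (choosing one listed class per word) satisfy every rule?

4

Candidates per position — 1:mourairp {preposition,adjective}; 2:rulk {conjunction,adjective}; 3:rulk {conjunction,adjective}; 4:breel {conjunction}; 5:breel {conjunction}; 6:mourairp {preposition,adjective}.
There are 16 candidate sequences in total.
The sequences that satisfy every rule: preposition conjunction conjunction conjunction conjunction preposition; adjective conjunction conjunction conjunction conjunction preposition; adjective adjective conjunction conjunction conjunction preposition; adjective adjective adjective conjunction conjunction preposition.
Count = 4.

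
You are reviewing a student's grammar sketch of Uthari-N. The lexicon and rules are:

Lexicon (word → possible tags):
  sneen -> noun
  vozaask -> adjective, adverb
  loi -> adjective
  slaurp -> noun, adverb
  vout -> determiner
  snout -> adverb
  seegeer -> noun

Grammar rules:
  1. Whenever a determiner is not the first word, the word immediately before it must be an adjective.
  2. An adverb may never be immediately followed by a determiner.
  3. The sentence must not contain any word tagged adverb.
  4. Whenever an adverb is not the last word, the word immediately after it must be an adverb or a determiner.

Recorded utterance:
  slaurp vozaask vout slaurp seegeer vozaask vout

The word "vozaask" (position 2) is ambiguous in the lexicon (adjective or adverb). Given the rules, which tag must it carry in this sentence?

Candidates per position — 1:slaurp {noun,adverb}; 2:vozaask {adjective,adverb}; 3:vout {determiner}; 4:slaurp {noun,adverb}; 5:seegeer {noun}; 6:vozaask {adjective,adverb}; 7:vout {determiner}.
Word 1 cannot be adverb — rule 3 would then fail for every completion. It is noun.
Word 2 cannot be adverb — rule 1 would then fail for every completion. It is adjective.
Word 4 cannot be adverb — rule 3 would then fail for every completion. It is noun.
Word 6 cannot be adverb — rule 1 would then fail for every completion. It is adjective.
That leaves exactly one tagging: noun adjective determiner noun noun adjective determiner.
Check: rule 1 holds; rule 2 holds; rule 3 holds; rule 4 holds.

adjective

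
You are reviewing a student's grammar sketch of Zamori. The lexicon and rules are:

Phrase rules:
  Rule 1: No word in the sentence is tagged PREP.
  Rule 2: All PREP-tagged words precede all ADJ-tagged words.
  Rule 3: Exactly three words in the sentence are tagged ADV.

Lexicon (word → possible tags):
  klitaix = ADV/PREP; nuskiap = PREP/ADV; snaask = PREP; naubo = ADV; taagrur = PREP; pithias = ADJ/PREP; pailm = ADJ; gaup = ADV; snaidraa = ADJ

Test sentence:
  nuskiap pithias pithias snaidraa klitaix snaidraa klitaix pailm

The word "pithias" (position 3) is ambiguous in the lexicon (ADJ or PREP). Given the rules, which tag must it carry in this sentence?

Candidates per position — 1:nuskiap {PREP,ADV}; 2:pithias {ADJ,PREP}; 3:pithias {ADJ,PREP}; 4:snaidraa {ADJ}; 5:klitaix {ADV,PREP}; 6:snaidraa {ADJ}; 7:klitaix {ADV,PREP}; 8:pailm {ADJ}.
At position 1, choosing PREP makes rule 1 impossible to satisfy; hence ADV.
At position 2, choosing PREP makes rule 1 impossible to satisfy; hence ADJ.
At position 3, choosing PREP makes rule 1 impossible to satisfy; hence ADJ.
At position 5, choosing PREP makes rule 1 impossible to satisfy; hence ADV.
At position 7, choosing PREP makes rule 1 impossible to satisfy; hence ADV.
That leaves exactly one tagging: ADV ADJ ADJ ADJ ADV ADJ ADV ADJ.
Rule-by-rule: rule 1 holds; rule 2 holds; rule 3 holds.

ADJ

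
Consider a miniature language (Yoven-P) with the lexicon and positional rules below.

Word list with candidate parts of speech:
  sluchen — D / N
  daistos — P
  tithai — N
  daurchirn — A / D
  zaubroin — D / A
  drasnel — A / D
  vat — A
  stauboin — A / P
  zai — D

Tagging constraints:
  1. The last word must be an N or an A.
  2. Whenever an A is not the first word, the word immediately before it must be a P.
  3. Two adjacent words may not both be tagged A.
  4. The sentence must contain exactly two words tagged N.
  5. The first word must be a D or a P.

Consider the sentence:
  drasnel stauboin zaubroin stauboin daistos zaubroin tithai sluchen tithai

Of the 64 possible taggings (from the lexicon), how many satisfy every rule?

Candidates per position — 1:drasnel {A,D}; 2:stauboin {A,P}; 3:zaubroin {D,A}; 4:stauboin {A,P}; 5:daistos {P}; 6:zaubroin {D,A}; 7:tithai {N}; 8:sluchen {D,N}; 9:tithai {N}.
There are 64 candidate sequences in total.
The sequences that satisfy every rule: D P D P P D N D N; D P D P P A N D N; D P A P P D N D N; D P A P P A N D N.
Count = 4.

4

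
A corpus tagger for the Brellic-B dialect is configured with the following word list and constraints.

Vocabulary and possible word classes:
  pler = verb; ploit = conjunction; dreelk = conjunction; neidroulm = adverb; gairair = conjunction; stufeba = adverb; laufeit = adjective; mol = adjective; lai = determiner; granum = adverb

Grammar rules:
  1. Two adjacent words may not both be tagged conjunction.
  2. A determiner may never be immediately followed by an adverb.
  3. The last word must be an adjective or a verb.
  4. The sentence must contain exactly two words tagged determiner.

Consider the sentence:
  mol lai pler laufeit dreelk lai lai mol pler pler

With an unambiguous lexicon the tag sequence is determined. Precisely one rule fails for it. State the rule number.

Fixed tagging: adjective determiner verb adjective conjunction determiner determiner adjective verb verb.
Applying the rules: R1 holds, R2 holds, R3 holds, R4 violated.
Only rule 4 fails.

4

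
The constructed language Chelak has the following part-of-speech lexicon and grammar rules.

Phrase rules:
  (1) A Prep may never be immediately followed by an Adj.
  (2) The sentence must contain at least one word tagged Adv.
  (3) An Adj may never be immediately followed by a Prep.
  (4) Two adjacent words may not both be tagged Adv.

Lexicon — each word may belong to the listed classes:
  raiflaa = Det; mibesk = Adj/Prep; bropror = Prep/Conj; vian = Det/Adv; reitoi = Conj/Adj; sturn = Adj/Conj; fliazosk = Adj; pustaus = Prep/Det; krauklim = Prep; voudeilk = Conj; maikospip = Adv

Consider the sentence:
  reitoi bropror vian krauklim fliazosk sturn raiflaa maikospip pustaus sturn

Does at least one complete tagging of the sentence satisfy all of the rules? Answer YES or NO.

NO

Candidates per position — 1:reitoi {Conj,Adj}; 2:bropror {Prep,Conj}; 3:vian {Det,Adv}; 4:krauklim {Prep}; 5:fliazosk {Adj}; 6:sturn {Adj,Conj}; 7:raiflaa {Det}; 8:maikospip {Adv}; 9:pustaus {Prep,Det}; 10:sturn {Adj,Conj}.
Rule 1 cannot be satisfied by any choice of tags from the lexicon.
So there is no consistent tagging.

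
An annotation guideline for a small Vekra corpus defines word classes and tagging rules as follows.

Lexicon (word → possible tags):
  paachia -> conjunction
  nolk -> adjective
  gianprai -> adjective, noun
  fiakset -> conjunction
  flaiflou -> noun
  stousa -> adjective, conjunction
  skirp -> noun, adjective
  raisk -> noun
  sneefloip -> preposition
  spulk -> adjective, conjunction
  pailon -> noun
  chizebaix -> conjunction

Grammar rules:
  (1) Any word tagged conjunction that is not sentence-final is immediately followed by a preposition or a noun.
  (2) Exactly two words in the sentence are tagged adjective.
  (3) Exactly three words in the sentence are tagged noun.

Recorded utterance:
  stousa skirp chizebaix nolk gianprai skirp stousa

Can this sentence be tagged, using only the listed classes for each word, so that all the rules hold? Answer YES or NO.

Candidates per position — 1:stousa {adjective,conjunction}; 2:skirp {noun,adjective}; 3:chizebaix {conjunction}; 4:nolk {adjective}; 5:gianprai {adjective,noun}; 6:skirp {noun,adjective}; 7:stousa {adjective,conjunction}.
Rule 1 cannot be satisfied by any choice of tags from the lexicon.
So there is no consistent tagging.

NO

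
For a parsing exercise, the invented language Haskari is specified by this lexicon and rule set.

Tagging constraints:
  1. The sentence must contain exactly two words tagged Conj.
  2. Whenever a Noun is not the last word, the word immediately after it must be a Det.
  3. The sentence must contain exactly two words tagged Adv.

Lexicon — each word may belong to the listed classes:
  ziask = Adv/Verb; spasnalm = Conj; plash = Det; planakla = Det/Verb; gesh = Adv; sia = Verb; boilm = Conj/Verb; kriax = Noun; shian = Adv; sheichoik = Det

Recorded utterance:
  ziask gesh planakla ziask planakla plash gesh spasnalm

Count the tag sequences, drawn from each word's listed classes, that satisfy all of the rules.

Candidates per position — 1:ziask {Adv,Verb}; 2:gesh {Adv}; 3:planakla {Det,Verb}; 4:ziask {Adv,Verb}; 5:planakla {Det,Verb}; 6:plash {Det}; 7:gesh {Adv}; 8:spasnalm {Conj}.
There are 16 candidate sequences in total.
Rule 1 cannot be satisfied by any choice of tags from the lexicon.
So there is no consistent tagging.
Count = 0.

0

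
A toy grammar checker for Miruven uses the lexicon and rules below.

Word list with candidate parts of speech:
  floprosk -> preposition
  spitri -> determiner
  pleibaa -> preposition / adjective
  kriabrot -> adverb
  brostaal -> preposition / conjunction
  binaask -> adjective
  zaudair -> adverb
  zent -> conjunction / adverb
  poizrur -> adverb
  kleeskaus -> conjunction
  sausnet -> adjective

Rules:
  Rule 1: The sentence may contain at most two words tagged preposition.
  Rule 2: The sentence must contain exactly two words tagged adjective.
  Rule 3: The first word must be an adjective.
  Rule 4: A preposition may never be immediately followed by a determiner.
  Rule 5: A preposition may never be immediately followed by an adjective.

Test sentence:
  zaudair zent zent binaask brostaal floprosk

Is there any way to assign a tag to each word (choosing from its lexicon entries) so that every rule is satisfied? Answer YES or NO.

Candidates per position — 1:zaudair {adverb}; 2:zent {conjunction,adverb}; 3:zent {conjunction,adverb}; 4:binaask {adjective}; 5:brostaal {preposition,conjunction}; 6:floprosk {preposition}.
Rule 2 cannot be satisfied by any choice of tags from the lexicon.
So there is no consistent tagging.

NO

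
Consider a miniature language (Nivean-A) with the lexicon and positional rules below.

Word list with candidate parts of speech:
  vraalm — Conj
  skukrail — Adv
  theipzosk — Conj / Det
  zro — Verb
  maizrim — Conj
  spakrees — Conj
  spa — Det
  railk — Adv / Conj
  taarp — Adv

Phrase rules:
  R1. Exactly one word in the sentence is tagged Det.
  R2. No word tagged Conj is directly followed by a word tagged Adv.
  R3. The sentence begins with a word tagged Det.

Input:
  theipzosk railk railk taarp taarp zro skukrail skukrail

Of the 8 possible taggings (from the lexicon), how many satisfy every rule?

Candidates per position — 1:theipzosk {Conj,Det}; 2:railk {Adv,Conj}; 3:railk {Adv,Conj}; 4:taarp {Adv}; 5:taarp {Adv}; 6:zro {Verb}; 7:skukrail {Adv}; 8:skukrail {Adv}.
There are 8 candidate sequences in total.
The sequences that satisfy every rule: Det Adv Adv Adv Adv Verb Adv Adv.
Count = 1.

1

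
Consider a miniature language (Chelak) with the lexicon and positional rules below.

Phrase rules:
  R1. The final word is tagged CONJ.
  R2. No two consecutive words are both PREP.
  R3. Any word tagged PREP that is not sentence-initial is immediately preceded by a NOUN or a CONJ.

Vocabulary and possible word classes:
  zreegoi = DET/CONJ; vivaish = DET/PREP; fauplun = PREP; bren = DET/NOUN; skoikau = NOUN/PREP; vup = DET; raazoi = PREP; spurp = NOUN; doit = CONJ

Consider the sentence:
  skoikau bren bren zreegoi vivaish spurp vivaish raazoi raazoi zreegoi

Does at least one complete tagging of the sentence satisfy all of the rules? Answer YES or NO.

NO

Candidates per position — 1:skoikau {NOUN,PREP}; 2:bren {DET,NOUN}; 3:bren {DET,NOUN}; 4:zreegoi {DET,CONJ}; 5:vivaish {DET,PREP}; 6:spurp {NOUN}; 7:vivaish {DET,PREP}; 8:raazoi {PREP}; 9:raazoi {PREP}; 10:zreegoi {DET,CONJ}.
Rule 2 cannot be satisfied by any choice of tags from the lexicon.
So there is no consistent tagging.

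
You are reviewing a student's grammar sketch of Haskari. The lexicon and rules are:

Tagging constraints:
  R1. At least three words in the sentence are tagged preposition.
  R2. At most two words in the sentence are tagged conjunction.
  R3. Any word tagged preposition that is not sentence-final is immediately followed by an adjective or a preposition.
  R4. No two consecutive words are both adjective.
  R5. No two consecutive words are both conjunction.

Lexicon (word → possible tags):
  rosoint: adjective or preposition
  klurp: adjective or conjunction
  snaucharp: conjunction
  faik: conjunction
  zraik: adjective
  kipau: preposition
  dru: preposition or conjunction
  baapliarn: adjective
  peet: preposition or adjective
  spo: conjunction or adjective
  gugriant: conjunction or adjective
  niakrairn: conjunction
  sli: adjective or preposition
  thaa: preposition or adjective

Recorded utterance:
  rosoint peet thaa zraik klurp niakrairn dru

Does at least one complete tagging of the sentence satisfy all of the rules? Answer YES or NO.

NO

Candidates per position — 1:rosoint {adjective,preposition}; 2:peet {preposition,adjective}; 3:thaa {preposition,adjective}; 4:zraik {adjective}; 5:klurp {adjective,conjunction}; 6:niakrairn {conjunction}; 7:dru {preposition,conjunction}.
Every candidate sequence violates at least one rule; no consistent tagging exists.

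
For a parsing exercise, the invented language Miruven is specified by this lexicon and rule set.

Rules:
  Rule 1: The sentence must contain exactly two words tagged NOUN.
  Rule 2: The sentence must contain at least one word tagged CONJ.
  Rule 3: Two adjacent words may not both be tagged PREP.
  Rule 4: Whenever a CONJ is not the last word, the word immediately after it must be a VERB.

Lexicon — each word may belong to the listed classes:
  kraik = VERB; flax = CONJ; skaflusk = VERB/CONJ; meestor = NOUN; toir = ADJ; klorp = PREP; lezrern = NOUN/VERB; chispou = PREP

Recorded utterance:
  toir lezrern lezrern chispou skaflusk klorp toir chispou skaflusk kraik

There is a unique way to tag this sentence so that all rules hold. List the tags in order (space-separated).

Candidates per position — 1:toir {ADJ}; 2:lezrern {NOUN,VERB}; 3:lezrern {NOUN,VERB}; 4:chispou {PREP}; 5:skaflusk {VERB,CONJ}; 6:klorp {PREP}; 7:toir {ADJ}; 8:chispou {PREP}; 9:skaflusk {VERB,CONJ}; 10:kraik {VERB}.
If word 2 were VERB, no tagging could satisfy rule 1; so word 2 is NOUN.
If word 3 were VERB, no tagging could satisfy rule 1; so word 3 is NOUN.
If word 5 were CONJ, no tagging could satisfy rule 4; so word 5 is VERB.
If word 9 were VERB, no tagging could satisfy rule 2; so word 9 is CONJ.
The only consistent sequence is: ADJ NOUN NOUN PREP VERB PREP ADJ PREP CONJ VERB.
Rule-by-rule: rule 1 ✓; rule 2 ✓; rule 3 ✓; rule 4 ✓.

ADJ NOUN NOUN PREP VERB PREP ADJ PREP CONJ VERB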